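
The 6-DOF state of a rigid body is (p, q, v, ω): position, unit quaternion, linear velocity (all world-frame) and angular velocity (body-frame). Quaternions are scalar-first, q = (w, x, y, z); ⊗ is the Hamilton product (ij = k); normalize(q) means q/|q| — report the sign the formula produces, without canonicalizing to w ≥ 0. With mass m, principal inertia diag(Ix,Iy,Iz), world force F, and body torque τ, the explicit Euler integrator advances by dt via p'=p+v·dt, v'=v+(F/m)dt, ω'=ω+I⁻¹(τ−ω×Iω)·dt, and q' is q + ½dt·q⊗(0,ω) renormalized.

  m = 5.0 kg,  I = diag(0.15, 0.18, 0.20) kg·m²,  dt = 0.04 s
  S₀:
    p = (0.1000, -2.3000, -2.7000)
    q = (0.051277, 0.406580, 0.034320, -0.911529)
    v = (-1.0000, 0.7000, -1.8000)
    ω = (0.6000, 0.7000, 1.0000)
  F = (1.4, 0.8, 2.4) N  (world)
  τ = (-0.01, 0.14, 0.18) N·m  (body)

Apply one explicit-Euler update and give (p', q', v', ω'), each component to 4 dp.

new position p' = (0.0600, -2.2720, -2.7720)
v + (F/m)dt = (-0.9888, 0.7064, -1.7808)
(τ − ω×Iω)/I = (-0.1600, 0.9444, 0.8370)
ω' = ω + α·dt = (0.5936, 0.7378, 1.0335)
2q̇ = q⊗(0,ω) = (0.6435570, 0.7031565, -0.9176035, 0.3152910)
q + ½dt·q⊗(0,ω), renormalized = (0.0641, 0.4205, 0.0160, -0.9049)

p' = (0.0600, -2.2720, -2.7720)
q' = (0.0641, 0.4205, 0.0160, -0.9049)
v' = (-0.9888, 0.7064, -1.7808)
ω' = (0.5936, 0.7378, 1.0335)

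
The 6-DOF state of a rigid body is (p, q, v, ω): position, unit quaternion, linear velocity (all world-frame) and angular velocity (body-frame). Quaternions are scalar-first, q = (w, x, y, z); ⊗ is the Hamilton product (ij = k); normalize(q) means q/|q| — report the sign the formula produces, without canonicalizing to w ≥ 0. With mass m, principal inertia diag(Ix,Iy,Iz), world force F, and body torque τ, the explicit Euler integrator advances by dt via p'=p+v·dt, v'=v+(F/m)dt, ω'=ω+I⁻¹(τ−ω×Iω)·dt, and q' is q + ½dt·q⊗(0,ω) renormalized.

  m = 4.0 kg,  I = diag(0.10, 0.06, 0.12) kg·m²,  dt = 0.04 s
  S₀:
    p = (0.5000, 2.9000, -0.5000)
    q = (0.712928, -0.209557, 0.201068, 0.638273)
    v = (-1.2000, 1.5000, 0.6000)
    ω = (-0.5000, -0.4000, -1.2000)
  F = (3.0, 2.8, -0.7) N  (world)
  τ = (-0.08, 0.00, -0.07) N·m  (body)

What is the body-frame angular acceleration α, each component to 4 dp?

α = (-1.0880, 0.2000, -0.5167)

ω×(Iω) gyroscopic = (0.0288, -0.0120, -0.0080)
angular accel α = (-1.0880, 0.2000, -0.5167)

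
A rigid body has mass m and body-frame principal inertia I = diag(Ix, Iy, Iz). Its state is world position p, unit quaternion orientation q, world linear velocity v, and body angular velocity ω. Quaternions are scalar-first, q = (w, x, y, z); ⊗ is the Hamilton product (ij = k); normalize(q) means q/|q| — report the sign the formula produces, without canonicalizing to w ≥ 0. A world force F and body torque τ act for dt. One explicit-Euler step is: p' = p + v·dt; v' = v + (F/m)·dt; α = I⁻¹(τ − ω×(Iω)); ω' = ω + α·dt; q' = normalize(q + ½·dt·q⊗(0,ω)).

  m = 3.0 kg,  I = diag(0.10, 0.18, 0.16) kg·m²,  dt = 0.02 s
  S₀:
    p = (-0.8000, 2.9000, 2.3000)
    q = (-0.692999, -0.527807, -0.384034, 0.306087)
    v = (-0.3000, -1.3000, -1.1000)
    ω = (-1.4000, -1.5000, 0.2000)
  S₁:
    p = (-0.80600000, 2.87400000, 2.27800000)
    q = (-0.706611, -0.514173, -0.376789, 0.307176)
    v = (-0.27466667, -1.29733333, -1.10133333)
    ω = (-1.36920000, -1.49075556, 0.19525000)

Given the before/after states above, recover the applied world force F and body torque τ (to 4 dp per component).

F = (3.8000, 0.4000, -0.2000)
τ = (0.1600, 0.1000, 0.1300)

Δv = v₁−v₀ = (0.02533333, 0.00266667, -0.00133333)
F = m·Δv/dt = (3.8000, 0.4000, -0.2000)
rate change Δω = (0.03080000, 0.00924444, -0.00475000)
gyro term ω₀×Iω₀ = (0.0060, 0.0168, 0.1680)
applied torque τ = (0.1600, 0.1000, 0.1300)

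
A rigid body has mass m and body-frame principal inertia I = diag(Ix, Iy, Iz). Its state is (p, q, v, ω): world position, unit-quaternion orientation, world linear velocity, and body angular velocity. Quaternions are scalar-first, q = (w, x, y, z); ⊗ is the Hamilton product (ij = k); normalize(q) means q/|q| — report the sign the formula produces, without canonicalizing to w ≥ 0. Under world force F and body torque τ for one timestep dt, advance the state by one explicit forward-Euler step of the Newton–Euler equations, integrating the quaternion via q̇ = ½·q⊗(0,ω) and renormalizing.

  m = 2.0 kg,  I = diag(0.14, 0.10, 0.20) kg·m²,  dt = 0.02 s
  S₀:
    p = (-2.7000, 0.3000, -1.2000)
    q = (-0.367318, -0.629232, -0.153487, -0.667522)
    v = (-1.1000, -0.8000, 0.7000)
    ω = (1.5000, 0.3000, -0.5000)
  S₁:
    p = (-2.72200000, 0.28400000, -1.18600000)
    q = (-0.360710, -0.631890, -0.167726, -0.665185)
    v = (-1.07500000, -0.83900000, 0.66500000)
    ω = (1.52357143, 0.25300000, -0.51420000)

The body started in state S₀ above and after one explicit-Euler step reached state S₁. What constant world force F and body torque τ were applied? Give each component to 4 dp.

F = (2.5000, -3.9000, -3.5000)
τ = (0.1500, -0.1900, -0.1600)

rate change Δω = (0.02357143, -0.04700000, -0.01420000)
τ = I·(Δω/dt) + ω₀×(Iω₀) = (0.1500, -0.1900, -0.1600)
velocity change Δv = (0.02500000, -0.03900000, -0.03500000)
applied force F = (2.5000, -3.9000, -3.5000)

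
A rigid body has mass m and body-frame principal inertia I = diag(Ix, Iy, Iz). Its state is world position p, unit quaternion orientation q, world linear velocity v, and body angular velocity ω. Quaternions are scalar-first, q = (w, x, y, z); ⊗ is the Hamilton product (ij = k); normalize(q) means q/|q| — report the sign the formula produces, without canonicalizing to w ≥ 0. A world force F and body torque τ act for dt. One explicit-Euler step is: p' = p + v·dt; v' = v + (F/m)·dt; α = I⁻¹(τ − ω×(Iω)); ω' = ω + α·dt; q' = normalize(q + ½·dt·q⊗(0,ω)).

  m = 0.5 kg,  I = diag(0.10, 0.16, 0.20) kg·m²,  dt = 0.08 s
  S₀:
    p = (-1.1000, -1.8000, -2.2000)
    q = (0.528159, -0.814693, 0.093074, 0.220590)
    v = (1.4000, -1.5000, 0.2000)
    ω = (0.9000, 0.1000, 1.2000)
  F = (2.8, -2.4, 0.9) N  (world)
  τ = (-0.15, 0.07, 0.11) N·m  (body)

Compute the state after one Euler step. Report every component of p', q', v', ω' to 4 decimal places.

p' = (-0.9880, -1.9200, -2.1840)
q' = (0.5455, -0.7907, 0.1420, 0.2389)
v' = (1.8480, -1.8840, 0.3440)
ω' = (0.7762, 0.1890, 1.2418)

angular accel α = (-1.5480, 1.1125, 0.5230)
ω + α·dt = (0.7762, 0.1890, 1.2418)
2q̇ = q⊗(0,ω) = (0.4592083, 0.5649729, 1.2289785, 0.4685549)
q' = normalize(q + ½dt·q⊗(0,ω)) = (0.5455, -0.7907, 0.1420, 0.2389)
new position p' = (-0.9880, -1.9200, -2.1840)
v + (F/m)dt = (1.8480, -1.8840, 0.3440)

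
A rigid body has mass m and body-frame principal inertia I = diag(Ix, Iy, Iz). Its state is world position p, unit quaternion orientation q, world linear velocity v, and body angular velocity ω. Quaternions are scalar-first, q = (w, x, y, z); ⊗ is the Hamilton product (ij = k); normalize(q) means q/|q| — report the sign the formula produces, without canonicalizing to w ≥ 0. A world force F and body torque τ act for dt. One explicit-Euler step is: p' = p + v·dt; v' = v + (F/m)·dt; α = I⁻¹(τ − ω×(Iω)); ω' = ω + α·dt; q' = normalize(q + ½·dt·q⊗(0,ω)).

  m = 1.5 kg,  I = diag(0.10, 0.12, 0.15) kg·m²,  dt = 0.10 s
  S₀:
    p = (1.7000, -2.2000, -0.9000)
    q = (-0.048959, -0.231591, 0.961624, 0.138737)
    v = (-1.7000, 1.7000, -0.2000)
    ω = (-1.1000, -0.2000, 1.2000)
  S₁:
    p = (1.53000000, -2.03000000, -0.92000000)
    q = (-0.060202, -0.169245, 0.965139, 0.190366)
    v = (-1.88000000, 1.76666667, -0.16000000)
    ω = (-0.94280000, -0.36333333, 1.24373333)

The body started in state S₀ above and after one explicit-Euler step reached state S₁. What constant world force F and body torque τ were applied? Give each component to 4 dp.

F = (-2.7000, 1.0000, 0.6000)
τ = (0.1500, -0.1300, 0.0700)

rate change Δω = (0.15720000, -0.16333333, 0.04373333)
ω₀×(Iω₀) = (-0.0072, 0.0660, 0.0044)
applied torque τ = (0.1500, -0.1300, 0.0700)
velocity change Δv = (-0.18000000, 0.06666667, 0.04000000)
applied force F = (-2.7000, 1.0000, 0.6000)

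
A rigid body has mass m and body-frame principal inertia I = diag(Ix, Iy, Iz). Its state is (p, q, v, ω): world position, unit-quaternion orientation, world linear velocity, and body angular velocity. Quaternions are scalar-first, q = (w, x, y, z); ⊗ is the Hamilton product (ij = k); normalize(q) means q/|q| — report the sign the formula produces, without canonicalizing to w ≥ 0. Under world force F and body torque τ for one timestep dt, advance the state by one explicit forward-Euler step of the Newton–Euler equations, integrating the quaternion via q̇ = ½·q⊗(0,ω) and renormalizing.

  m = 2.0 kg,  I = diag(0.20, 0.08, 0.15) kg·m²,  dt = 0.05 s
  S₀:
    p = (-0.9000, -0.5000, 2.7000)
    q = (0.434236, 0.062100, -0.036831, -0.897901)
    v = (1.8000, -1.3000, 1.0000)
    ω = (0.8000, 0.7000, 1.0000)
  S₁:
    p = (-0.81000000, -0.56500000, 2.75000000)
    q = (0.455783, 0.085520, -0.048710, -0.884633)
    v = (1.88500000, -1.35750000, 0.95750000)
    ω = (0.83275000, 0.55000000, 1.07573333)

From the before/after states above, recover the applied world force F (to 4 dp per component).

velocity change Δv = (0.08500000, -0.05750000, -0.04250000)
applied force F = (3.4000, -2.3000, -1.7000)

F = (3.4000, -2.3000, -1.7000)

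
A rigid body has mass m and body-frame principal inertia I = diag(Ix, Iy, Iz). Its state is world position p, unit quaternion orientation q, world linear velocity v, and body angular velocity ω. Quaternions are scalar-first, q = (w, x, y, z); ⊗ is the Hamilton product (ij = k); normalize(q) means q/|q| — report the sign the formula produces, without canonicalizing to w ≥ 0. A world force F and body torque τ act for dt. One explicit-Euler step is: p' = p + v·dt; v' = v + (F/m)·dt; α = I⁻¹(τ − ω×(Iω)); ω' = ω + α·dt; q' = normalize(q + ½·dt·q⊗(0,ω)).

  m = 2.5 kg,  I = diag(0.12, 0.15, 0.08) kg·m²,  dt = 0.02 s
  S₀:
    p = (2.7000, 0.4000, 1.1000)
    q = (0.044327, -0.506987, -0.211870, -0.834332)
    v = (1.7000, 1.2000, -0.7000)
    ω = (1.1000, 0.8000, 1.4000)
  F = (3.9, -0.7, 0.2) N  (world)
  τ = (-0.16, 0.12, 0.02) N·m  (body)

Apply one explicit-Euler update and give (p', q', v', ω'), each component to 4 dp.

p' = (2.7340, 0.4240, 1.0860)
q' = (0.0633, -0.5027, -0.2136, -0.8353)
v' = (1.7312, 1.1944, -0.6984)
ω' = (1.0864, 0.8078, 1.3984)

angular accel α = (-0.6800, 0.3893, -0.0800)
ω' = ω + α·dt = (1.0864, 0.8078, 1.3984)
q⊗(0,ω) = (1.8952465, 0.4196073, -0.1725218, -0.1104748)
q + ½dt·q⊗(0,ω), renormalized = (0.0633, -0.5027, -0.2136, -0.8353)
p' = p + v·dt = (2.7340, 0.4240, 1.0860)
v + (F/m)dt = (1.7312, 1.1944, -0.6984)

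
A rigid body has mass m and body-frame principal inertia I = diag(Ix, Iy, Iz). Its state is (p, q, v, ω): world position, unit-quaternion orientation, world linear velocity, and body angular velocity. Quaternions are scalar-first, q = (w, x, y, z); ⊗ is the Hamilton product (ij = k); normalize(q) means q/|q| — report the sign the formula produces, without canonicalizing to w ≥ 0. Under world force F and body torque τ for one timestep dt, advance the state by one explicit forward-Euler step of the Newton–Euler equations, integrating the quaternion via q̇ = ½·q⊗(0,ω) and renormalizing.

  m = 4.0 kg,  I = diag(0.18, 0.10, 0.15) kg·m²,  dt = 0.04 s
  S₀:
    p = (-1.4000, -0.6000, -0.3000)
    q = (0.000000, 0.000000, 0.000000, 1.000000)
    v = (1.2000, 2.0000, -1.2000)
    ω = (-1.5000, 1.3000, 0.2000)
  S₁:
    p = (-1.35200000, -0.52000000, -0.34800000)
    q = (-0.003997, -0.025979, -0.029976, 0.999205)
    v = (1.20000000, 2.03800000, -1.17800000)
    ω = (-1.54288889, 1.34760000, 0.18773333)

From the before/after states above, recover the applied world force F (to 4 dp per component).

v₁ − v₀ = (0.00000000, 0.03800000, 0.02200000)
m·(v₁−v₀)/dt = (0.0000, 3.8000, 2.2000)

F = (0.0000, 3.8000, 2.2000)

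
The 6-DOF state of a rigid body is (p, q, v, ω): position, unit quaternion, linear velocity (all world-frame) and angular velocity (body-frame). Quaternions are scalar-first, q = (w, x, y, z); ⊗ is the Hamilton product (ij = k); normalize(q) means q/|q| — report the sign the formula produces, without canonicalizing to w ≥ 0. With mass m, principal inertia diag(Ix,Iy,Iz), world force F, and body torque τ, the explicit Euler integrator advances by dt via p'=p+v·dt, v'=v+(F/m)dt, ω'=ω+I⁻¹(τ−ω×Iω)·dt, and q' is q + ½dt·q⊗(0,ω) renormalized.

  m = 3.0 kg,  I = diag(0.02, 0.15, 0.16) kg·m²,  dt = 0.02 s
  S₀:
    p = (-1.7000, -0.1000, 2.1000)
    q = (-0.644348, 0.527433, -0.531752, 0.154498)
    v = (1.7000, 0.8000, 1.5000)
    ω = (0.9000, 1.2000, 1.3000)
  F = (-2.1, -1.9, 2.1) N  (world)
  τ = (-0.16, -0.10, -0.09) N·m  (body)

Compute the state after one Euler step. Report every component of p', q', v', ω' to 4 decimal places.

p' = (-1.6660, -0.0840, 2.1300)
q' = (-0.6446, 0.5128, -0.5448, 0.1572)
v' = (1.6860, 0.7873, 1.5140)
ω' = (0.7244, 1.2085, 1.2712)

ω×(Iω) gyroscopic = (0.0156, -0.1638, 0.1404)
(τ − ω×Iω)/I = (-8.7800, 0.4253, -1.4400)
new body rate ω' = (0.7244, 1.2085, 1.2712)
q⊗(0,ω) = (-0.0374347, -1.4565884, -1.3198323, 0.2738440)
updated quaternion q' = (-0.6446, 0.5128, -0.5448, 0.1572)
p' = p + v·dt = (-1.6660, -0.0840, 2.1300)
v + (F/m)dt = (1.6860, 0.7873, 1.5140)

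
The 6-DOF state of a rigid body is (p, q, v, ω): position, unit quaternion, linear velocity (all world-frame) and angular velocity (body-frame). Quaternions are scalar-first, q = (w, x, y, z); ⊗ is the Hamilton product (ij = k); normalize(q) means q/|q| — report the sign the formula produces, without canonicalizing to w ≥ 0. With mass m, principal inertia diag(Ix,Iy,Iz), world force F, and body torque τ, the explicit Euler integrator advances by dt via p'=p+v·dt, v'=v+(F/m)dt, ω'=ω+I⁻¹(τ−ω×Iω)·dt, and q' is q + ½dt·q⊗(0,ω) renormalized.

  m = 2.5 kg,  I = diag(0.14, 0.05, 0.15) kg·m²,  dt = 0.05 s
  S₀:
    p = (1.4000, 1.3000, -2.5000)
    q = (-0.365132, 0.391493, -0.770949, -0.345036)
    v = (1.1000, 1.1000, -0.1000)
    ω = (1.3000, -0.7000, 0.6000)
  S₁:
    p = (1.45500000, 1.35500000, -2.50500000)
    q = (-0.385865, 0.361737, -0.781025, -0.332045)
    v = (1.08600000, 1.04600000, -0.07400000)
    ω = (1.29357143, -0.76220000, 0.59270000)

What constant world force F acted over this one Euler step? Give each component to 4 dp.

F = (-0.7000, -2.7000, 1.3000)

Δv = v₁−v₀ = (-0.01400000, -0.05400000, 0.02600000)
applied force F = (-0.7000, -2.7000, 1.3000)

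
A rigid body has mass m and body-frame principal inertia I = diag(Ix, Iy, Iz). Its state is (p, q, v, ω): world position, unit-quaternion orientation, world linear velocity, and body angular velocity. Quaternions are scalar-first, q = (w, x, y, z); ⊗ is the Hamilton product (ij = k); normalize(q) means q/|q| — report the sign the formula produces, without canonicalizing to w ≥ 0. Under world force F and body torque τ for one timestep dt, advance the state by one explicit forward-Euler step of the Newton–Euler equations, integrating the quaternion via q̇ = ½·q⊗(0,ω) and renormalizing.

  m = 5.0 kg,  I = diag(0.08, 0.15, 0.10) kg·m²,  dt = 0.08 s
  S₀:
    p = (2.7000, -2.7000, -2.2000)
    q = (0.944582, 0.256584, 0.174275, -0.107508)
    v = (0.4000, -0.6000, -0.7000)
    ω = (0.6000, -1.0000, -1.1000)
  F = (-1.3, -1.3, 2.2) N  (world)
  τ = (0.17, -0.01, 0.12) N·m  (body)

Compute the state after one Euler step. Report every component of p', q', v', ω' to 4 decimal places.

p' = (2.7320, -2.7480, -2.2560)
q' = (0.9387, 0.2667, 0.1449, -0.1632)
v' = (0.3792, -0.6208, -0.6648)
ω' = (0.8250, -1.0124, -0.9704)

ω×(Iω) gyroscopic = (-0.0550, 0.0132, -0.0420)
angular accel α = (2.8125, -0.1547, 1.6200)
ω' = ω + α·dt = (0.8250, -1.0124, -0.9704)
2q̇ = q⊗(0,ω) = (-0.0979342, 0.2675387, -0.7268444, -1.4001892)
q + ½dt·q⊗(0,ω), renormalized = (0.9387, 0.2667, 0.1449, -0.1632)
a = F/m = (-0.2600, -0.2600, 0.4400)
p' = p + v·dt = (2.7320, -2.7480, -2.2560)
new velocity v' = (0.3792, -0.6208, -0.6648)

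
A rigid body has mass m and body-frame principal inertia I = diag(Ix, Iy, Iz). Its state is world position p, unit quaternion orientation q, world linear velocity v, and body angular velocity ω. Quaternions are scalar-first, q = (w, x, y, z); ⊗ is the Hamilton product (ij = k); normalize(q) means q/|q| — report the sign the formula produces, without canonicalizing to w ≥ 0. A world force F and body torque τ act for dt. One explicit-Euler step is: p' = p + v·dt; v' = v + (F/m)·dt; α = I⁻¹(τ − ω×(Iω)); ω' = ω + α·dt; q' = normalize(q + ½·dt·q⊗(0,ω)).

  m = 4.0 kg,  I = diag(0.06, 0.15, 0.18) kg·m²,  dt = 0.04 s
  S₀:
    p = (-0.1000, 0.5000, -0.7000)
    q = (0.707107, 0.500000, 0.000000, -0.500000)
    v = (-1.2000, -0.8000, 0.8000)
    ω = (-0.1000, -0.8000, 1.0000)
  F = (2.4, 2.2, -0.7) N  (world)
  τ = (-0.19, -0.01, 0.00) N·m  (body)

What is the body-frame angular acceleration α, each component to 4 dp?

ω×(Iω) gyroscopic = (-0.0240, 0.0120, 0.0072)
angular accel α = (-2.7667, -0.1467, -0.0400)

α = (-2.7667, -0.1467, -0.0400)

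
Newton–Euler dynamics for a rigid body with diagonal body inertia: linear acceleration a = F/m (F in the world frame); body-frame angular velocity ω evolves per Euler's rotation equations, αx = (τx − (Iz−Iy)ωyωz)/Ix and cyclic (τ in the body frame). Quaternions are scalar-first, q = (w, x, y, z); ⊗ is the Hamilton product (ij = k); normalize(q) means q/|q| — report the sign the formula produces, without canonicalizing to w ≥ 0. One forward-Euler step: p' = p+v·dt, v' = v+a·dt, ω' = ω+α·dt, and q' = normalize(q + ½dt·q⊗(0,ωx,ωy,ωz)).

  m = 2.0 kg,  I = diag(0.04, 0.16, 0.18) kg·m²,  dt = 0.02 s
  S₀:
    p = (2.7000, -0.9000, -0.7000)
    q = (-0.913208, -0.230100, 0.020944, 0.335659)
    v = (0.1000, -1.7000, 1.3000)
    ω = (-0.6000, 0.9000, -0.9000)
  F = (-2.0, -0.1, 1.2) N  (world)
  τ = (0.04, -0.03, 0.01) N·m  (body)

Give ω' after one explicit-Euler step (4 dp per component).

ω' = (-0.5719, 0.9057, -0.8917)

α = I⁻¹(τ − ω×Iω) = (1.4050, 0.2850, 0.4156)
ω + α·dt = (-0.5719, 0.9057, -0.8917)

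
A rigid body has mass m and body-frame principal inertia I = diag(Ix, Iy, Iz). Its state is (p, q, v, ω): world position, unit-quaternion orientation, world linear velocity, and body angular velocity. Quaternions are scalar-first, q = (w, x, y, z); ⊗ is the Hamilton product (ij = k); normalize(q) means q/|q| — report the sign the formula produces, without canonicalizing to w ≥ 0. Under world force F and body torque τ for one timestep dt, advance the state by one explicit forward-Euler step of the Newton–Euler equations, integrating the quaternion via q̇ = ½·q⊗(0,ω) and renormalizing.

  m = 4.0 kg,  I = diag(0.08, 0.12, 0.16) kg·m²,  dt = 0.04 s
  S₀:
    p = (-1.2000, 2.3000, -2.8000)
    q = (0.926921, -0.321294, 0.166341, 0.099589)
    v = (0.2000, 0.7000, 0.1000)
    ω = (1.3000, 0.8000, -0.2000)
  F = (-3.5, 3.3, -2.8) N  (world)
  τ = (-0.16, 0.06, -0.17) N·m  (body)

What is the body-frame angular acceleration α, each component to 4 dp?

α = (-1.9200, 0.3267, -1.3225)

ω×(Iω) gyroscopic = (-0.0064, 0.0208, 0.0416)
angular accel α = (-1.9200, 0.3267, -1.3225)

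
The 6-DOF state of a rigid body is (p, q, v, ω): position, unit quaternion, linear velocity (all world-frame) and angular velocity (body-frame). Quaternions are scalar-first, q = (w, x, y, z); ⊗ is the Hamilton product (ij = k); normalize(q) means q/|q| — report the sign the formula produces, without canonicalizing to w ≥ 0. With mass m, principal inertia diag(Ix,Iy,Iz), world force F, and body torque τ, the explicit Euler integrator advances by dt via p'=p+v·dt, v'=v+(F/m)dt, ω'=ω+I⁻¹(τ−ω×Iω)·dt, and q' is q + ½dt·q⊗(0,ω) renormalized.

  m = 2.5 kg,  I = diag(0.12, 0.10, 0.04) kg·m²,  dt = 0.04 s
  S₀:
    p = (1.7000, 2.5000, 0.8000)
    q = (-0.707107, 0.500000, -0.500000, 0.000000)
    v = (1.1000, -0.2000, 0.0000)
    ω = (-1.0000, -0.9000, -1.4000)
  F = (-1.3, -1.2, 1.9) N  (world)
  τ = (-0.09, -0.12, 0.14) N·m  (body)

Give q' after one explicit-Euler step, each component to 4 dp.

2q̇ = q⊗(0,ω) = (0.0500000, 1.4071070, 1.3363963, 0.0399498)
updated quaternion q' = (-0.7056, 0.5277, -0.4729, 0.0008)

q' = (-0.7056, 0.5277, -0.4729, 0.0008)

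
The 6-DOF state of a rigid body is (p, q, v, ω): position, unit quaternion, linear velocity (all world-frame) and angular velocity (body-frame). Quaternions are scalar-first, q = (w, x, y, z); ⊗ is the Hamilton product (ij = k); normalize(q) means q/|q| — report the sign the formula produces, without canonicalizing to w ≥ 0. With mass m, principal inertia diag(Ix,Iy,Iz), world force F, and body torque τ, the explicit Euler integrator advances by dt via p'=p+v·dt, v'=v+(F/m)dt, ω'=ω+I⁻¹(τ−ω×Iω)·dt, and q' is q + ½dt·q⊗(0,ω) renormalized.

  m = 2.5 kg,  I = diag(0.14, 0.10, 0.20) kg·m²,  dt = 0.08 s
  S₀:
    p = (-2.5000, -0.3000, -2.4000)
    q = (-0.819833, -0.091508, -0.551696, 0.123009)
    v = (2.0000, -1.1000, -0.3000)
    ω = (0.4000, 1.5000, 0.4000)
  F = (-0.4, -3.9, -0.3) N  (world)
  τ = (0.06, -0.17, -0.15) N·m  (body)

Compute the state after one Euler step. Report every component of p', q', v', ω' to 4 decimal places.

new position p' = (-2.3400, -0.3880, -2.4240)
v + (F/m)dt = (1.9872, -1.2248, -0.3096)
α = I⁻¹(τ − ω×Iω) = (0.0000, -1.6040, -0.6300)
ω' = ω + α·dt = (0.4000, 1.3717, 0.3496)
q⊗(0,ω) = (0.8149436, -0.7331251, -1.1439427, -0.2445168)
q + ½dt·q⊗(0,ω), renormalized = (-0.7856, -0.1206, -0.5962, 0.1130)

p' = (-2.3400, -0.3880, -2.4240)
q' = (-0.7856, -0.1206, -0.5962, 0.1130)
v' = (1.9872, -1.2248, -0.3096)
ω' = (0.4000, 1.3717, 0.3496)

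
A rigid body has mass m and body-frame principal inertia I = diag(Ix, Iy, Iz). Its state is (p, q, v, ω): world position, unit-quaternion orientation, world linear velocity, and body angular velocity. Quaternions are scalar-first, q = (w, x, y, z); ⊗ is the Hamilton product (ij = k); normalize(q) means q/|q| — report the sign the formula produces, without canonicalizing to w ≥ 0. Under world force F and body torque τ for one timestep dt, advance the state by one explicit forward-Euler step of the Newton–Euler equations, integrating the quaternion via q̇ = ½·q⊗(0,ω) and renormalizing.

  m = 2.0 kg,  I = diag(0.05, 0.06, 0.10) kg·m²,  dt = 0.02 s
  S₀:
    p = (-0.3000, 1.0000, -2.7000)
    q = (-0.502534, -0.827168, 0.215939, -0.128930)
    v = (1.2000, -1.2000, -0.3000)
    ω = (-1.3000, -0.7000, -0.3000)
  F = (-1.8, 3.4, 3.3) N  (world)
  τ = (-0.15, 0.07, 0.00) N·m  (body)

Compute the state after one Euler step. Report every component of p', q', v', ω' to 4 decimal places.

ω×(Iω) gyroscopic = (0.0084, -0.0195, 0.0091)
α = I⁻¹(τ − ω×Iω) = (-3.1680, 1.4917, -0.0910)
new body rate ω' = (-1.3634, -0.6702, -0.3018)
2q̇ = q⊗(0,ω) = (-0.9628401, 0.4982615, 0.2712324, 1.0104985)
updated quaternion q' = (-0.5121, -0.8221, 0.2186, -0.1188)
a = (-0.9000, 1.7000, 1.6500)
p + v·dt = (-0.2760, 0.9760, -2.7060)
v + (F/m)dt = (1.1820, -1.1660, -0.2670)

p' = (-0.2760, 0.9760, -2.7060)
q' = (-0.5121, -0.8221, 0.2186, -0.1188)
v' = (1.1820, -1.1660, -0.2670)
ω' = (-1.3634, -0.6702, -0.3018)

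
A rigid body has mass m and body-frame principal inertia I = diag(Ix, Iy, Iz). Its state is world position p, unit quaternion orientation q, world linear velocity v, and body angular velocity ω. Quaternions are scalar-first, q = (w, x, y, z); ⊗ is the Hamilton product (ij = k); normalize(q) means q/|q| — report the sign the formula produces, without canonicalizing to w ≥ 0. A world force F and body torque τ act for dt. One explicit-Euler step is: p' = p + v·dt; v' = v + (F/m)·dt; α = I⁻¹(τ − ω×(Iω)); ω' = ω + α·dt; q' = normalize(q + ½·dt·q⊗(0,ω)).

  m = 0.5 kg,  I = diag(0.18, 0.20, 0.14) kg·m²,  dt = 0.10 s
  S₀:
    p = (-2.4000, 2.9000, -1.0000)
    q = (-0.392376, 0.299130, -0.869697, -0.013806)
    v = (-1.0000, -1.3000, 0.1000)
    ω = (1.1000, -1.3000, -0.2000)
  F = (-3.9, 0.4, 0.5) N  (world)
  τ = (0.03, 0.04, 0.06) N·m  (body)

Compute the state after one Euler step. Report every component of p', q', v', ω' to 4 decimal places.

p' = (-2.5000, 2.7700, -0.9900)
q' = (-0.4638, 0.2843, -0.8389, 0.0184)
v' = (-1.7800, -1.2200, 0.2000)
ω' = (1.1253, -1.2756, -0.1367)

(τ − ω×Iω)/I = (0.2533, 0.2440, 0.6329)
new body rate ω' = (1.1253, -1.2756, -0.1367)
Hamilton product q⊗(0,ω) = (-1.4624103, -0.2756220, 0.5547282, 0.6462729)
updated quaternion q' = (-0.4638, 0.2843, -0.8389, 0.0184)
linear accel F/m = (-7.8000, 0.8000, 1.0000)
p' = p + v·dt = (-2.5000, 2.7700, -0.9900)
new velocity v' = (-1.7800, -1.2200, 0.2000)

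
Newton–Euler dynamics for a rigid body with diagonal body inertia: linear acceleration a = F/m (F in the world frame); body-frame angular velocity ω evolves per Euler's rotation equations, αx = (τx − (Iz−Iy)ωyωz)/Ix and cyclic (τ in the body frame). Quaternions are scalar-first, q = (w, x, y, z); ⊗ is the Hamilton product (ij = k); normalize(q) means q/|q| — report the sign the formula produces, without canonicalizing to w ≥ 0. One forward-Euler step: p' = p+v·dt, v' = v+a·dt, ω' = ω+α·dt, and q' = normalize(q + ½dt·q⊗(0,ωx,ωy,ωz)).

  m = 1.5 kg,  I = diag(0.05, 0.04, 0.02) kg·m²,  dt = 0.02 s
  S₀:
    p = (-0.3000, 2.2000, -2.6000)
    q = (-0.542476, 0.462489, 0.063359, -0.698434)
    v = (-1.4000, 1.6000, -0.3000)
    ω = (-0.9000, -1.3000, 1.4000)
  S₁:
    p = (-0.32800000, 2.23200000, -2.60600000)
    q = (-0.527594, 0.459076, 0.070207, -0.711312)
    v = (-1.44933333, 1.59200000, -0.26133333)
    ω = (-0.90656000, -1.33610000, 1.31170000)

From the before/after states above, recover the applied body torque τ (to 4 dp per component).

τ = (0.0200, -0.1100, -0.1000)

ω₁ − ω₀ = (-0.00656000, -0.03610000, -0.08830000)
gyro term ω₀×Iω₀ = (0.0364, -0.0378, -0.0117)
applied torque τ = (0.0200, -0.1100, -0.1000)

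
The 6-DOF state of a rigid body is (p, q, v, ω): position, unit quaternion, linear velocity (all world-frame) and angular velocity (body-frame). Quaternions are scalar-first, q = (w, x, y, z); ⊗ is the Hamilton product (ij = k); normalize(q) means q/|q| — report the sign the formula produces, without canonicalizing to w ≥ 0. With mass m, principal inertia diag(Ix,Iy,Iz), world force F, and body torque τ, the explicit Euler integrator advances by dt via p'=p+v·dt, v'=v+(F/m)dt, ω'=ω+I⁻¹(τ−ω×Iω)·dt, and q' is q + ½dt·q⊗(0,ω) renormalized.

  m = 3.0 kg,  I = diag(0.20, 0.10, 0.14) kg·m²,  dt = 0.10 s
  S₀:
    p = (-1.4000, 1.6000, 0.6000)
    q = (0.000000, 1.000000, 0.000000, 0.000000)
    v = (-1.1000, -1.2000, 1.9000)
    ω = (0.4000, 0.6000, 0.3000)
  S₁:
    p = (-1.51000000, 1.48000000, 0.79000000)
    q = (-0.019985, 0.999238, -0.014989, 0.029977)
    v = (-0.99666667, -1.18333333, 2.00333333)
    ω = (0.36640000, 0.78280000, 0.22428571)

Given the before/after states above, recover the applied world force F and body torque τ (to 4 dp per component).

ω₁ − ω₀ = (-0.03360000, 0.18280000, -0.07571429)
precession coupling = (0.0072, 0.0072, -0.0240)
τ = I·(Δω/dt) + ω₀×(Iω₀) = (-0.0600, 0.1900, -0.1300)
velocity change Δv = (0.10333333, 0.01666667, 0.10333333)
F = m·Δv/dt = (3.1000, 0.5000, 3.1000)

F = (3.1000, 0.5000, 3.1000)
τ = (-0.0600, 0.1900, -0.1300)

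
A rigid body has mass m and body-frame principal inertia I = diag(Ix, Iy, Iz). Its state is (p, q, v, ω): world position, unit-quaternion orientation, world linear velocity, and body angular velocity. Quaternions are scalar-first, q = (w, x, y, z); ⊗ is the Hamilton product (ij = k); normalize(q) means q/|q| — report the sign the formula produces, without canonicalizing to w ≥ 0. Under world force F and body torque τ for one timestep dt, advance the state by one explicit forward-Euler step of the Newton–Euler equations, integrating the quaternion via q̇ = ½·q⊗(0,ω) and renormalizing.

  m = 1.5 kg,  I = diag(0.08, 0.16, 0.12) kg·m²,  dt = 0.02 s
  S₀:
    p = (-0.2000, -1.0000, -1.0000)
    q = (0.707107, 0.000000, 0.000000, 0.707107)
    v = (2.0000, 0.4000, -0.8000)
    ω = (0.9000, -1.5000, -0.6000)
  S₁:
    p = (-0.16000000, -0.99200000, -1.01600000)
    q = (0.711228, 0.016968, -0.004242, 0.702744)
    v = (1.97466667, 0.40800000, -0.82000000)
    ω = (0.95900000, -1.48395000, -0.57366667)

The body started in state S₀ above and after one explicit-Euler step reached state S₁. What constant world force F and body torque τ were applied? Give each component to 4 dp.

Δv = v₁−v₀ = (-0.02533333, 0.00800000, -0.02000000)
applied force F = (-1.9000, 0.6000, -1.5000)
rate change Δω = (0.05900000, 0.01605000, 0.02633333)
τ = I·(Δω/dt) + ω₀×(Iω₀) = (0.2000, 0.1500, 0.0500)

F = (-1.9000, 0.6000, -1.5000)
τ = (0.2000, 0.1500, 0.0500)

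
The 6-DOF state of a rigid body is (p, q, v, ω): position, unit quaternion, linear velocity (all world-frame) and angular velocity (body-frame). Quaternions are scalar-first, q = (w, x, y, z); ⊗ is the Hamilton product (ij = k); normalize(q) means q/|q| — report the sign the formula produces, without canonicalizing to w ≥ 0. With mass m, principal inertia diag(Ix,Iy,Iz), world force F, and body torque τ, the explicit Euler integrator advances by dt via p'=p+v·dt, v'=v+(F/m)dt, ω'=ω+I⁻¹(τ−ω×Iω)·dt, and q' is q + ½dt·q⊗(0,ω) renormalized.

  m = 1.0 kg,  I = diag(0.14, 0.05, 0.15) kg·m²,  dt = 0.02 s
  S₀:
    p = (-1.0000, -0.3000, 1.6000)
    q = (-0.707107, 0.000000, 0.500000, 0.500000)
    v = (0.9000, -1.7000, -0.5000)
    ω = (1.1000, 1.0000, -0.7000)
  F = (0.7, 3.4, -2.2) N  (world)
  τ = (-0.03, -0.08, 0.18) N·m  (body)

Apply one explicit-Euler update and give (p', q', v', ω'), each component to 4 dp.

angular accel α = (0.2857, -1.7540, 1.8600)
ω' = ω + α·dt = (1.1057, 0.9649, -0.6628)
2q̇ = q⊗(0,ω) = (-0.1500000, -1.6278177, -0.1571070, -0.0550251)
q + ½dt·q⊗(0,ω), renormalized = (-0.7085, -0.0163, 0.4984, 0.4994)
a = (0.7000, 3.4000, -2.2000)
new position p' = (-0.9820, -0.3340, 1.5900)
v + (F/m)dt = (0.9140, -1.6320, -0.5440)

p' = (-0.9820, -0.3340, 1.5900)
q' = (-0.7085, -0.0163, 0.4984, 0.4994)
v' = (0.9140, -1.6320, -0.5440)
ω' = (1.1057, 0.9649, -0.6628)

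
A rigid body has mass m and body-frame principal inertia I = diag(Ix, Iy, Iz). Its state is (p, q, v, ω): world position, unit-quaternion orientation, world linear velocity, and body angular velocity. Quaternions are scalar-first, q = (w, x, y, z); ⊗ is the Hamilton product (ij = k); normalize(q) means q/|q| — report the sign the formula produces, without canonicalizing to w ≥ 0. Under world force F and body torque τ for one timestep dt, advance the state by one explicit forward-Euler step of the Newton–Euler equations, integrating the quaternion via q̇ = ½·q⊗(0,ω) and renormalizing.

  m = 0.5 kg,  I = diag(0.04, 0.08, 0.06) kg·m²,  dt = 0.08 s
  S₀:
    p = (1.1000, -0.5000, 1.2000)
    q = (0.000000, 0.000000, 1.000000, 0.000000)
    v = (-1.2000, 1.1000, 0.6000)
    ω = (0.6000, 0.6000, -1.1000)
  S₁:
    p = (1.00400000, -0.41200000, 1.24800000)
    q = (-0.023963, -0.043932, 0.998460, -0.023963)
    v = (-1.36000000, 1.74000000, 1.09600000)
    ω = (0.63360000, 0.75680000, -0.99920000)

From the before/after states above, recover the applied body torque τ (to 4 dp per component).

τ = (0.0300, 0.1700, 0.0900)

Δω = ω₁−ω₀ = (0.03360000, 0.15680000, 0.10080000)
ω₀×(Iω₀) = (0.0132, 0.0132, 0.0144)
applied torque τ = (0.0300, 0.1700, 0.0900)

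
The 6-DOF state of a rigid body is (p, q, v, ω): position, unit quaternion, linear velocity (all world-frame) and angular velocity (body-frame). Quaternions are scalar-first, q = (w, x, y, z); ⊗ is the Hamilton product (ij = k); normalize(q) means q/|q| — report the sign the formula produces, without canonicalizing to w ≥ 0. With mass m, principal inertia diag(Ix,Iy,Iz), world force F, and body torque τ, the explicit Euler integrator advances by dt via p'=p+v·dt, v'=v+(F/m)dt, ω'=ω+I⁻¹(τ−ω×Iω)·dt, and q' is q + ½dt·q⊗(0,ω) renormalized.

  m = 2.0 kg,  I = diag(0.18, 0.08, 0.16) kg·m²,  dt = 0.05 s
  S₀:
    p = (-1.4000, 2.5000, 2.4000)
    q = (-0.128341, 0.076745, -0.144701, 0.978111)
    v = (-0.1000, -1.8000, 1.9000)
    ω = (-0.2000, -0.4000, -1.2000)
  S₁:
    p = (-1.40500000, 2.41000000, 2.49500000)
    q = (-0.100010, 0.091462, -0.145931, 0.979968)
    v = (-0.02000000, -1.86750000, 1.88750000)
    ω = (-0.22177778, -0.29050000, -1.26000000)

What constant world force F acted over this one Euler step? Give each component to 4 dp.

F = (3.2000, -2.7000, -0.5000)

Δv = v₁−v₀ = (0.08000000, -0.06750000, -0.01250000)
applied force F = (3.2000, -2.7000, -0.5000)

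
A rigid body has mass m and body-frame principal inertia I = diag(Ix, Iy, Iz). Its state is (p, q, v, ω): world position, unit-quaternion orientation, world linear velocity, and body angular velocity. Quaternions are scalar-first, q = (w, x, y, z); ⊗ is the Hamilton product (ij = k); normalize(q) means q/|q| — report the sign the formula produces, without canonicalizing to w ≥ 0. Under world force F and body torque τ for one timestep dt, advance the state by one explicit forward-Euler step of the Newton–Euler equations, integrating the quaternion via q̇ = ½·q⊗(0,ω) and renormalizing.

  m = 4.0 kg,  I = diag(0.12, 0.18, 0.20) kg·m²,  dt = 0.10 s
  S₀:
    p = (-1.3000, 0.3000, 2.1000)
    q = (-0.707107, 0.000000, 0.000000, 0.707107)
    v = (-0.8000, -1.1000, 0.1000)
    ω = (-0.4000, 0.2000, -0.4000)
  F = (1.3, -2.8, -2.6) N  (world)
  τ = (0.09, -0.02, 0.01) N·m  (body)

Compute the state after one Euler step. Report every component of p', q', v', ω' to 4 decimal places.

(τ − ω×Iω)/I = (0.7633, -0.0400, 0.0740)
ω + α·dt = (-0.3237, 0.1960, -0.3926)
2q̇ = q⊗(0,ω) = (0.2828428, 0.1414214, -0.4242642, 0.2828428)
q + ½dt·q⊗(0,ω), renormalized = (-0.6927, 0.0071, -0.0212, 0.7209)
a = (0.3250, -0.7000, -0.6500)
p + v·dt = (-1.3800, 0.1900, 2.1100)
v' = v + a·dt = (-0.7675, -1.1700, 0.0350)

p' = (-1.3800, 0.1900, 2.1100)
q' = (-0.6927, 0.0071, -0.0212, 0.7209)
v' = (-0.7675, -1.1700, 0.0350)
ω' = (-0.3237, 0.1960, -0.3926)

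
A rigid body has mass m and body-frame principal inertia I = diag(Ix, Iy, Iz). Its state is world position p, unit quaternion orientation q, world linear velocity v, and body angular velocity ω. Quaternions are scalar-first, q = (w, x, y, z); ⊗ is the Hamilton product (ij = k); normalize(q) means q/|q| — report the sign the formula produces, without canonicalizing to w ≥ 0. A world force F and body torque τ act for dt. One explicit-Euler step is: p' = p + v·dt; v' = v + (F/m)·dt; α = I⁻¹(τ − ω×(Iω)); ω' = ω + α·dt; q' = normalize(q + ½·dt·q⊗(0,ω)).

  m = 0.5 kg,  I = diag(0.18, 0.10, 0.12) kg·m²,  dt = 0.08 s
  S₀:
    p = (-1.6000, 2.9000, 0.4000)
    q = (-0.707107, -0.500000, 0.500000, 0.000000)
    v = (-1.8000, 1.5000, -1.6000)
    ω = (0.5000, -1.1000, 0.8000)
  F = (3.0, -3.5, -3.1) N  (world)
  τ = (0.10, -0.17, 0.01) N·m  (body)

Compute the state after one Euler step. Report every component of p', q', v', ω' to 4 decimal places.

angular accel α = (0.6533, -1.9400, -0.2833)
ω' = ω + α·dt = (0.5523, -1.2552, 0.7773)
2q̇ = q⊗(0,ω) = (0.8000000, 0.0464465, 1.1778177, -0.2656856)
updated quaternion q' = (-0.6740, -0.4973, 0.5462, -0.0106)
a = F/m = (6.0000, -7.0000, -6.2000)
p + v·dt = (-1.7440, 3.0200, 0.2720)
new velocity v' = (-1.3200, 0.9400, -2.0960)

p' = (-1.7440, 3.0200, 0.2720)
q' = (-0.6740, -0.4973, 0.5462, -0.0106)
v' = (-1.3200, 0.9400, -2.0960)
ω' = (0.5523, -1.2552, 0.7773)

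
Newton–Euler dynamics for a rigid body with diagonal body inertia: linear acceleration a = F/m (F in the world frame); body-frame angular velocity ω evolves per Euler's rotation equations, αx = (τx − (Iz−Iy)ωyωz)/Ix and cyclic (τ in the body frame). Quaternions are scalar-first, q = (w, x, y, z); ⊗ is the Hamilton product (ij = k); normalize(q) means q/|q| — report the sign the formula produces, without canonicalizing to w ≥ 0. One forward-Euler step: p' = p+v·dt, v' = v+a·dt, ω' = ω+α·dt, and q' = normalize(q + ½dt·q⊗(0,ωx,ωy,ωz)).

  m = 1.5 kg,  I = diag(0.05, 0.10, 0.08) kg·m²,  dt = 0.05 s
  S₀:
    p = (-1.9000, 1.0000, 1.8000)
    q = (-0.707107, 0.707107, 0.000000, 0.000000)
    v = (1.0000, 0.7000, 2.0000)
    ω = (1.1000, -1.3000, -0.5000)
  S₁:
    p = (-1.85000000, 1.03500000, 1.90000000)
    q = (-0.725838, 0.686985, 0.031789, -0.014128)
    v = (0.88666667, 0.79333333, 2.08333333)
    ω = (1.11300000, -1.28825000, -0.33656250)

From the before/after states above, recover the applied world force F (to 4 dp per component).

Δv = v₁−v₀ = (-0.11333333, 0.09333333, 0.08333333)
applied force F = (-3.4000, 2.8000, 2.5000)

F = (-3.4000, 2.8000, 2.5000)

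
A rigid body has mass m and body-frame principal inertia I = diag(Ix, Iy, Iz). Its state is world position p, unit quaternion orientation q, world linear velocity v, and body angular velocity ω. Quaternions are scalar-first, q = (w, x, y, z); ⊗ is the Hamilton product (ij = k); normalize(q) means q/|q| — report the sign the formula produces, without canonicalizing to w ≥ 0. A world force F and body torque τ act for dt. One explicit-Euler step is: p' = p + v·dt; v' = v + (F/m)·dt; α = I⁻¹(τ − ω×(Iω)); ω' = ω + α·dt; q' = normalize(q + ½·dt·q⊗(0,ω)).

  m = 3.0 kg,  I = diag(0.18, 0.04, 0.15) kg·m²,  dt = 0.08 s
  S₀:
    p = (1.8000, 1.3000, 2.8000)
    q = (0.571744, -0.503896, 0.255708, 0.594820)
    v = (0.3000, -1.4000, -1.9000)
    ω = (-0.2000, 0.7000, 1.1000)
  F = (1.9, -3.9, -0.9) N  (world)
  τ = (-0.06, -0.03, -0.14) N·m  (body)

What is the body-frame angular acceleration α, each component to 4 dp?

gyro term ω×Iω = (0.0847, -0.0066, 0.0196)
(τ − ω×Iω)/I = (-0.8039, -0.5850, -1.0640)

α = (-0.8039, -0.5850, -1.0640)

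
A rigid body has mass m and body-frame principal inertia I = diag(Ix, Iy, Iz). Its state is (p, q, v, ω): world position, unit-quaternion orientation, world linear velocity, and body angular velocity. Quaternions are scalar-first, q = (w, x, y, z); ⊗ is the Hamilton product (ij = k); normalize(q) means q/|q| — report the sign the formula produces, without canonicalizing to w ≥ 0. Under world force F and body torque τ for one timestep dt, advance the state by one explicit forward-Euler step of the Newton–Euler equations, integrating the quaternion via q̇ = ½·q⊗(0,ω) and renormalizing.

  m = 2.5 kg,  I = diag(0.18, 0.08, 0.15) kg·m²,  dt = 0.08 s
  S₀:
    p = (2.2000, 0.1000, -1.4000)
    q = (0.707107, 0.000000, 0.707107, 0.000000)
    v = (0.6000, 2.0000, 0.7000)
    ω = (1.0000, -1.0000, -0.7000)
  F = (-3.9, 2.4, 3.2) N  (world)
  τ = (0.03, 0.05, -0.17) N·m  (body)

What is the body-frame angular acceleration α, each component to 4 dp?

gyro term ω×Iω = (0.0490, -0.0210, 0.1000)
α = I⁻¹(τ − ω×Iω) = (-0.1056, 0.8875, -1.8000)

α = (-0.1056, 0.8875, -1.8000)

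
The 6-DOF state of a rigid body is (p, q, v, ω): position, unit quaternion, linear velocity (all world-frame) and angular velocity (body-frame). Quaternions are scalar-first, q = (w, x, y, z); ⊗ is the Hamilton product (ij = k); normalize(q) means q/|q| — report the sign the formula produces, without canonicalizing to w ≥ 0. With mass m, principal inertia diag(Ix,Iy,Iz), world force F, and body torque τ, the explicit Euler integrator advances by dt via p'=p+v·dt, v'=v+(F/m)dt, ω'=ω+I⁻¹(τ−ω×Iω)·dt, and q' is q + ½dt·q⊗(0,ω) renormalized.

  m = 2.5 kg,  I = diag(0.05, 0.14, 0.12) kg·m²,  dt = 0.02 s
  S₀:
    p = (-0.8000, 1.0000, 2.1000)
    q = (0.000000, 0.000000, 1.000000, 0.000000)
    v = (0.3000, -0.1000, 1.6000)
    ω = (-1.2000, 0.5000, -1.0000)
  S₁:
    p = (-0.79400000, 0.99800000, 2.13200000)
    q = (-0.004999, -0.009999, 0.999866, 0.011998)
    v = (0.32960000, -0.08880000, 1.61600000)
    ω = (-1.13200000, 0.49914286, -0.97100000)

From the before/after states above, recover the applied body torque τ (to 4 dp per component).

Δω = ω₁−ω₀ = (0.06800000, -0.00085714, 0.02900000)
gyro term ω₀×Iω₀ = (0.0100, -0.0840, -0.0540)
applied torque τ = (0.1800, -0.0900, 0.1200)

τ = (0.1800, -0.0900, 0.1200)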